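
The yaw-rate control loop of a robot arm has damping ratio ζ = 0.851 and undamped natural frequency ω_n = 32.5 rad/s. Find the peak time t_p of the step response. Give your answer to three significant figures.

t_p ≈ 0.184 s

The damped frequency is ω_d = ω_n√(1−ζ²) = 32.5·√(1−0.724) = 17.1 rad/s.
Peak time t_p = π/ω_d = π/17.1 = 0.184 s.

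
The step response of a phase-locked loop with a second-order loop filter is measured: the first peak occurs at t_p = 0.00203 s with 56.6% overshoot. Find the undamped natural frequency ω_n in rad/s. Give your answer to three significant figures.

The overshoot fixes ζ = −ln(OS)/√(π²+ln²(OS)) = 0.178.
t_p = π/ω_d ⇒ ω_d = 1550 rad/s; then ω_n = ω_d/√(1−ζ²) = 1570 rad/s.

ω_n ≈ 1570 rad/s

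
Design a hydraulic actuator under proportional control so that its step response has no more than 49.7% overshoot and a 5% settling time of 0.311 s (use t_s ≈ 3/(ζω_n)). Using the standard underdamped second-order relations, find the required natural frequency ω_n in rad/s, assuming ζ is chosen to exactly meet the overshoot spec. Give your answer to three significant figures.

ω_n ≈ 44.4 rad/s

Inverting the overshoot relation: ζ = |ln 0.497|/√(π² + ln²0.497) = 0.217.
From t_s ≈ 3/(ζω_n): ω_n = 3/(ζ·t_s) = 3/(0.217·0.311) = 44.4 rad/s.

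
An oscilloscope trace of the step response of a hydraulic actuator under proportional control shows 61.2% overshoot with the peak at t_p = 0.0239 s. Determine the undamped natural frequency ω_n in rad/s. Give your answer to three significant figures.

From the overshoot, ζ = −ln(OS)/√(π²+ln²(OS)) = 0.154.
t_p = π/ω_d ⇒ ω_d = 131 rad/s; then ω_n = ω_d/√(1−ζ²) = 133 rad/s.

ω_n ≈ 133 rad/s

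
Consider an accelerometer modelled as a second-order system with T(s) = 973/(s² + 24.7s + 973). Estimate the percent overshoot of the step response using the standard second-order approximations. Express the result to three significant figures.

ω_n = √973 = 31.2 rad/s; ζ = 24.7/(2·31.2) = 0.396.
Overshoot: exp(−π·0.396/√(1−0.396²)) = 0.258, i.e. 25.8%.

%OS ≈ 25.8%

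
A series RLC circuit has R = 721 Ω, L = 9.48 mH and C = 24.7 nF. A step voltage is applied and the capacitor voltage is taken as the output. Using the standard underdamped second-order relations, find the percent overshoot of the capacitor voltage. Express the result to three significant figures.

%OS ≈ 10.6%

For a series RLC circuit (capacitor voltage as output), ω_n = 1/√(LC) = 1/√(9.48 mH · 24.7 nF) = 65400 rad/s.
ζ = (R/2)·√(C/L) = (721/2)·√(24.7 nF/9.48 mH) = 0.582.
Overshoot: exp(−π·0.582/√(1−0.582²)) = 0.106, i.e. 10.6%.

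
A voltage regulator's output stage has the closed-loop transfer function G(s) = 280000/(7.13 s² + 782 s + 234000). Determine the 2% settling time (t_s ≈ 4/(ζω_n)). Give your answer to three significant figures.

Dividing through by 7.13: denominator becomes s² + 109.7 s + 32820.
So ω_n = √32820 = 181 rad/s and ζ = 109.7/(2·181) = 0.303.
t_s ≈ 4/(ζω_n) = 0.0729 s.

t_s ≈ 0.0729 s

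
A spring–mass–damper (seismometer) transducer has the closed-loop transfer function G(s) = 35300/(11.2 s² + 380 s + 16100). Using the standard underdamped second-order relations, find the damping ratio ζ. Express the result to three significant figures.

ζ ≈ 0.447

Dividing through by 11.2: denominator becomes s² + 33.93 s + 1438.
So ω_n = √1438 = 37.9 rad/s and ζ = 33.93/(2·37.9) = 0.447.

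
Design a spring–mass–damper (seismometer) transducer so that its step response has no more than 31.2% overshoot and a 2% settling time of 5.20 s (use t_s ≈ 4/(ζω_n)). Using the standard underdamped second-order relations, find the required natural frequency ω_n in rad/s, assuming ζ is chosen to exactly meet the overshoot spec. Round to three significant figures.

ω_n ≈ 2.21 rad/s

ζ = −ln(OS)/√(π² + (ln OS)²). With OS = 0.312, ln OS = −1.165 and ζ = 1.165/3.351 = 0.348.
Then ω_n = 4/(ζ t_s) = 4/(0.348 × 5.20) = 2.21 rad/s.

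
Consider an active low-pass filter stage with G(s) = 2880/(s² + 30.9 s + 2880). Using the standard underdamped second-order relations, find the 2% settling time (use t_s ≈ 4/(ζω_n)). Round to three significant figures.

t_s ≈ 0.259 s

Comparing the denominator to s² + 2ζω_n s + ω_n²: ω_n = √2880 = 53.7 rad/s, and 2ζω_n = 30.9 so ζ = 30.9/(2·53.7) = 0.288.
t_s ≈ 4/(ζω_n) = 4/(0.288·53.7) = 0.259 s.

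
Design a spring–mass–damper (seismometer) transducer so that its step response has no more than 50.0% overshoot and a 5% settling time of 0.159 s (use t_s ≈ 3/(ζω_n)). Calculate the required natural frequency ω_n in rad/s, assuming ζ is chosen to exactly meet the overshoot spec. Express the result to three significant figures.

ζ = −ln(OS)/√(π² + (ln OS)²). With OS = 0.500, ln OS = −0.6931 and ζ = 0.6931/3.217 = 0.215.
Then ω_n = 3/(ζ t_s) = 3/(0.215 × 0.159) = 87.6 rad/s.

ω_n ≈ 87.6 rad/s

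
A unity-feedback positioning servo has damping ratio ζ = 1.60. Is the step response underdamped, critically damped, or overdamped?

overdamped

Since ζ = 1.60 > 1, the system is overdamped.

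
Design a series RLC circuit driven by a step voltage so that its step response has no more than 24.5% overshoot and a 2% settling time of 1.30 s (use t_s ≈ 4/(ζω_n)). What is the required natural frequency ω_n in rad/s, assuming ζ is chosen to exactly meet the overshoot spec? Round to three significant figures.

Inverting the overshoot relation: ζ = |ln 0.245|/√(π² + ln²0.245) = 0.409.
Then ω_n = 4/(ζ t_s) = 4/(0.409 × 1.30) = 7.53 rad/s.

ω_n ≈ 7.53 rad/s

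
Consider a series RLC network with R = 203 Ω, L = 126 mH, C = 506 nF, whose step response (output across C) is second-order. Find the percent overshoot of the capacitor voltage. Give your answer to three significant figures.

For a series RLC circuit (capacitor voltage as output), ω_n = 1/√(LC) = 1/√(126 mH · 506 nF) = 3960 rad/s.
ζ = (R/2)·√(C/L) = (203/2)·√(506 nF/126 mH) = 0.203.
%OS = 100 e^{−πζ/√(1−ζ²)} with ζ = 0.203 gives 52.1%.

%OS ≈ 52.1%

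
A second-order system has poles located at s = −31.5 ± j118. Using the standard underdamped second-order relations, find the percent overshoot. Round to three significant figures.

With σ = 31.5, ω_d = 118: ω_n = √(σ²+ω_d²) = 122 rad/s, ζ = σ/ω_n = 0.258.
%OS = 100 e^{−πζ/√(1−ζ²)} with ζ = 0.258 gives 43.2%.

%OS ≈ 43.2%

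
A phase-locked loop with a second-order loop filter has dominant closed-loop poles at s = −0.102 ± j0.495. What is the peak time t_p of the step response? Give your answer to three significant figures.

t_p ≈ 6.35 s

t_p = π/ω_d with ω_d = 0.495 (the imaginary part), so t_p = 6.35 s.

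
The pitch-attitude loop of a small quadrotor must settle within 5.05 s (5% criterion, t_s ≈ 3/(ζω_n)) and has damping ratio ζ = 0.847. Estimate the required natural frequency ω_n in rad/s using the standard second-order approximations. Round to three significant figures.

ω_n ≈ 0.701 rad/s

Rearranging t_s ≈ 3/(ζω_n) gives ω_n = 3/(ζ·t_s) = 3/(0.847 × 5.05) = 0.701 rad/s.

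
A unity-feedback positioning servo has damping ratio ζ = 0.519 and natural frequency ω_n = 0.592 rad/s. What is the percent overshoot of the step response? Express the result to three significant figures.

%OS ≈ 14.8%

For an underdamped second-order system, %OS = 100·exp(−πζ/√(1−ζ²)).
πζ/√(1−ζ²) = π·0.519/√(1−0.269) = 1.908, so %OS = 100·e^(−1.908) = 14.8%.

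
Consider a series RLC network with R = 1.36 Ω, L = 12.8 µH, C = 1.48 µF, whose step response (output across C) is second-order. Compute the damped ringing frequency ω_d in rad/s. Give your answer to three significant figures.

For a series RLC circuit (capacitor voltage as output), ω_n = 1/√(LC) = 1/√(12.8 µH · 1.48 µF) = 230000 rad/s.
ζ = (R/2)·√(C/L) = (1.36/2)·√(1.48 µF/12.8 µH) = 0.231.
ω_d = 230000·√(1 − 0.231²) = 224000 rad/s.

ω_d ≈ 224000 rad/s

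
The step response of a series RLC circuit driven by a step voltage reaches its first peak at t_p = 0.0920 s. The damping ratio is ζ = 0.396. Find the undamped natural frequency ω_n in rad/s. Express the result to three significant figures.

Peak time t_p = π/ω_d, so ω_d = π/t_p = π/0.0920 = 34.1 rad/s.
ω_n = ω_d/√(1−ζ²) = 34.1/√0.843 = 37.2 rad/s.

ω_n ≈ 37.2 rad/s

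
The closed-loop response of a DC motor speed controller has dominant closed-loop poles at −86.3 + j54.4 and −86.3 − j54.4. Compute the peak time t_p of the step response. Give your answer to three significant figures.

t_p = π/ω_d with ω_d = 54.4 (the imaginary part), so t_p = 0.0577 s.

t_p ≈ 0.0577 s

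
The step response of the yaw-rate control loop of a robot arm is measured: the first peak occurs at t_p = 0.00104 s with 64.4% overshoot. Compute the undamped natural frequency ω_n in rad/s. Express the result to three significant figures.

ζ from %OS: ζ = |ln 0.644|/√(π²+ln²0.644) = 0.139.
From t_p = π/ω_d, ω_d = π/0.00104 = 3020 rad/s, so ω_n = ω_d/√(1−ζ²) = 3050 rad/s.

ω_n ≈ 3050 rad/s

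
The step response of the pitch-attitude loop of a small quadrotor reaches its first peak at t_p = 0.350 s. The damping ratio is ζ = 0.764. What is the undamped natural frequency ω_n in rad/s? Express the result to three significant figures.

ω_n ≈ 13.9 rad/s

Peak time t_p = π/ω_d, so ω_d = π/t_p = π/0.350 = 8.98 rad/s.
ω_n = ω_d/√(1−ζ²) = 8.98/√0.416 = 13.9 rad/s.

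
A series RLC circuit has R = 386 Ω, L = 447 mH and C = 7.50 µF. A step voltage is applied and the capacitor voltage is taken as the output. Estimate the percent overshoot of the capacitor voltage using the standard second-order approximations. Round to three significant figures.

For a series RLC circuit (capacitor voltage as output), ω_n = 1/√(LC) = 1/√(447 mH · 7.50 µF) = 546 rad/s.
ζ = (R/2)·√(C/L) = (386/2)·√(7.50 µF/447 mH) = 0.791.
Overshoot: exp(−π·0.791/√(1−0.791²)) = 0.0173, i.e. 1.73%.

%OS ≈ 1.73%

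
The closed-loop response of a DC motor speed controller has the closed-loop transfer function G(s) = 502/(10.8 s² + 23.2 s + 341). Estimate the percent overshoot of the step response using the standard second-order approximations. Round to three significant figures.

%OS ≈ 54.2%

Dividing through by 10.8: denominator becomes s² + 2.148 s + 31.57.
So ω_n = √31.57 = 5.62 rad/s and ζ = 2.148/(2·5.62) = 0.191.
Overshoot: exp(−π·0.191/√(1−0.191²)) = 0.542, i.e. 54.2%.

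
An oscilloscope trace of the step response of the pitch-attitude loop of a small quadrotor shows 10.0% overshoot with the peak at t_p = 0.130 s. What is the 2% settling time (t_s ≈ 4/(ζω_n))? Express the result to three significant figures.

t_s ≈ 0.226 s

ζ from %OS: ζ = |ln 0.100|/√(π²+ln²0.100) = 0.591.
From t_p = π/ω_d, ω_d = π/0.130 = 24.2 rad/s, so ω_n = ω_d/√(1−ζ²) = 30.0 rad/s.
t_s ≈ 4/(ζω_n) = 4/(0.591·30.0) = 0.226 s.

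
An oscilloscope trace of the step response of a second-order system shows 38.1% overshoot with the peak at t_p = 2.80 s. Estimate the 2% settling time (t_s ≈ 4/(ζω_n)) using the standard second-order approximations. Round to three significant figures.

From the overshoot, ζ = −ln(OS)/√(π²+ln²(OS)) = 0.294.
From t_p = π/ω_d, ω_d = π/2.80 = 1.12 rad/s, so ω_n = ω_d/√(1−ζ²) = 1.17 rad/s.
t_s ≈ 4/(ζω_n) = 4/(0.294·1.17) = 11.6 s.

t_s ≈ 11.6 s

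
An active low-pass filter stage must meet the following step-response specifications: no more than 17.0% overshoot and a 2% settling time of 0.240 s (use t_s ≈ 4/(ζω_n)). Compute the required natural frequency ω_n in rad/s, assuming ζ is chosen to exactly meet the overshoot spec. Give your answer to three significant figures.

Inverting the overshoot relation: ζ = |ln 0.170|/√(π² + ln²0.170) = 0.491.
From t_s ≈ 4/(ζω_n): ω_n = 4/(ζ·t_s) = 4/(0.491·0.240) = 33.9 rad/s.

ω_n ≈ 33.9 rad/s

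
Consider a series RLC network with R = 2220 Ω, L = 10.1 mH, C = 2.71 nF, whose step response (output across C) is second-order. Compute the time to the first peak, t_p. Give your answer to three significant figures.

For a series RLC circuit (capacitor voltage as output), ω_n = 1/√(LC) = 1/√(10.1 mH · 2.71 nF) = 191000 rad/s.
ζ = (R/2)·√(C/L) = (2220/2)·√(2.71 nF/10.1 mH) = 0.575.
ω_d = 191000·√(1 − 0.575²) = 156000 rad/s. t_p = π/ω_d = 0.0000201 s.

t_p ≈ 0.0000201 s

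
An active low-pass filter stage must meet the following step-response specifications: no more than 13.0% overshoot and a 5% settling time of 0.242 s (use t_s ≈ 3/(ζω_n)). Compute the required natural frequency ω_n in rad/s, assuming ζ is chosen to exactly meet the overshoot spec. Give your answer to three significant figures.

ω_n ≈ 22.8 rad/s

From %OS = 100·exp(−πζ/√(1−ζ²)), invert to get ζ = −ln(OS)/√(π² + ln²(OS)) with OS = 0.130.
−ln 0.130 = 2.040, so ζ = 2.040/√(π² + 4.163) = 0.545.
From t_s ≈ 3/(ζω_n): ω_n = 3/(ζ·t_s) = 3/(0.545·0.242) = 22.8 rad/s.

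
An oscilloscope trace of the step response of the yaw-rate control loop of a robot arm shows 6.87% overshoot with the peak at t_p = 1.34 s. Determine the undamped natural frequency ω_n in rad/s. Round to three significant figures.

From the overshoot, ζ = −ln(OS)/√(π²+ln²(OS)) = 0.649.
From t_p = π/ω_d, ω_d = π/1.34 = 2.34 rad/s, so ω_n = ω_d/√(1−ζ²) = 3.08 rad/s.

ω_n ≈ 3.08 rad/s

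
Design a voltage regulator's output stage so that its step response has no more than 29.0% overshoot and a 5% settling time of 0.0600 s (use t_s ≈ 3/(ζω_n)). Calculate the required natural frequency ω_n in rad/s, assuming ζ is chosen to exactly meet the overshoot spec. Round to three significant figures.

Inverting the overshoot relation: ζ = |ln 0.290|/√(π² + ln²0.290) = 0.367.
Then ω_n = 3/(ζ t_s) = 3/(0.367 × 0.0600) = 136 rad/s.

ω_n ≈ 136 rad/s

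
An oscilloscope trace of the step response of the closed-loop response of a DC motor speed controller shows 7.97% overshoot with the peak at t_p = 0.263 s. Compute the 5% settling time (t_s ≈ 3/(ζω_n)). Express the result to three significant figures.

t_s ≈ 0.312 s

The overshoot fixes ζ = −ln(OS)/√(π²+ln²(OS)) = 0.627.
t_p = π/ω_d ⇒ ω_d = 11.9 rad/s; then ω_n = ω_d/√(1−ζ²) = 15.3 rad/s.
t_s ≈ 3/(ζω_n) = 3/(0.627·15.3) = 0.312 s.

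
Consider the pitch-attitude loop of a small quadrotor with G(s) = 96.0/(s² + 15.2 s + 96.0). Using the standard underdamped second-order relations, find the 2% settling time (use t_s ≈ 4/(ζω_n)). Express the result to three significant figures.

t_s ≈ 0.526 s

Comparing the denominator to s² + 2ζω_n s + ω_n²: ω_n = √96.0 = 9.80 rad/s, and 2ζω_n = 15.2 so ζ = 15.2/(2·9.80) = 0.776.
t_s ≈ 4/(ζω_n) = 4/(0.776·9.80) = 0.526 s.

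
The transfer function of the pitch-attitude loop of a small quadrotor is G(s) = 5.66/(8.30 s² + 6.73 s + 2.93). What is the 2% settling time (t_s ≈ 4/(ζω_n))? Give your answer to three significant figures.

t_s ≈ 9.87 s

Dividing through by 8.30: denominator becomes s² + 0.8108 s + 0.3530.
So ω_n = √0.3530 = 0.594 rad/s and ζ = 0.8108/(2·0.594) = 0.682.
t_s ≈ 4/(ζω_n) = 9.87 s.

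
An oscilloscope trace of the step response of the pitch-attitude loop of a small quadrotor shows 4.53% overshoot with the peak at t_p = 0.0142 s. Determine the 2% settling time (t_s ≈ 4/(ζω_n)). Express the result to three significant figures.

From the overshoot, ζ = −ln(OS)/√(π²+ln²(OS)) = 0.702.
From t_p = π/ω_d, ω_d = π/0.0142 = 221 rad/s, so ω_n = ω_d/√(1−ζ²) = 311 rad/s.
t_s ≈ 4/(ζω_n) = 4/(0.702·311) = 0.0184 s.

t_s ≈ 0.0184 s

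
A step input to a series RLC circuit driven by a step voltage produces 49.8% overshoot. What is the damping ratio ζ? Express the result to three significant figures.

ζ ≈ 0.217

From %OS = 100·exp(−πζ/√(1−ζ²)), invert to get ζ = −ln(OS)/√(π² + ln²(OS)) with OS = 0.498.
−ln 0.498 = 0.6972, so ζ = 0.6972/√(π² + 0.4860) = 0.217.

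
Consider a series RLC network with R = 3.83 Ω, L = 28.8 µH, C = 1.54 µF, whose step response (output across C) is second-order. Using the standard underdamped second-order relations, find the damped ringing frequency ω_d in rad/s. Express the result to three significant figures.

For a series RLC circuit (capacitor voltage as output), ω_n = 1/√(LC) = 1/√(28.8 µH · 1.54 µF) = 150000 rad/s.
ζ = (R/2)·√(C/L) = (3.83/2)·√(1.54 µF/28.8 µH) = 0.443.
ω_d = ω_n√(1−ζ²) = 135000 rad/s.

ω_d ≈ 135000 rad/s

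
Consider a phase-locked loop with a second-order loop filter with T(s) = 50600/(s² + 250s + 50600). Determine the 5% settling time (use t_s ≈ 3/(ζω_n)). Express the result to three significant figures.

ω_n = √50600 = 225 rad/s; ζ = 250/(2·225) = 0.556.
t_s ≈ 3/(ζω_n) = 3/(0.556·225) = 0.0240 s.

t_s ≈ 0.0240 s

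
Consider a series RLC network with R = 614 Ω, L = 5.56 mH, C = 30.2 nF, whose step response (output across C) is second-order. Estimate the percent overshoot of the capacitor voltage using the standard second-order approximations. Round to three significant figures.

For a series RLC circuit (capacitor voltage as output), ω_n = 1/√(LC) = 1/√(5.56 mH · 30.2 nF) = 77200 rad/s.
ζ = (R/2)·√(C/L) = (614/2)·√(30.2 nF/5.56 mH) = 0.715.
Overshoot: exp(−π·0.715/√(1−0.715²)) = 0.0401, i.e. 4.01%.

%OS ≈ 4.01%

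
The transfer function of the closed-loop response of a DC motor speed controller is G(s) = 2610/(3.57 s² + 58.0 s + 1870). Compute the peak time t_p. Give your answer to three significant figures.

t_p ≈ 0.147 s

Dividing through by 3.57: denominator becomes s² + 16.25 s + 523.8.
So ω_n = √523.8 = 22.9 rad/s and ζ = 16.25/(2·22.9) = 0.355.
The damped frequency ω_d = ω_n√(1−ζ²) = 21.4 rad/s. t_p = π/ω_d = 0.147 s.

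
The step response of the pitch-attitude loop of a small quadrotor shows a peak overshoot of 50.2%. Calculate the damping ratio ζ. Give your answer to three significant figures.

ζ ≈ 0.214

From %OS = 100·exp(−πζ/√(1−ζ²)), invert to get ζ = −ln(OS)/√(π² + ln²(OS)) with OS = 0.502.
−ln 0.502 = 0.6892, so ζ = 0.6892/√(π² + 0.4749) = 0.214.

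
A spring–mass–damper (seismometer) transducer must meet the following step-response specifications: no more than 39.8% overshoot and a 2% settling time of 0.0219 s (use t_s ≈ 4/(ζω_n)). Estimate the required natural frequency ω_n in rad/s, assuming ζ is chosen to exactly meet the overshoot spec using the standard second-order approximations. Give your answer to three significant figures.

ζ = −ln(OS)/√(π² + (ln OS)²). With OS = 0.398, ln OS = −0.9213 and ζ = 0.9213/3.274 = 0.281.
From t_s ≈ 4/(ζω_n): ω_n = 4/(ζ·t_s) = 4/(0.281·0.0219) = 649 rad/s.

ω_n ≈ 649 rad/s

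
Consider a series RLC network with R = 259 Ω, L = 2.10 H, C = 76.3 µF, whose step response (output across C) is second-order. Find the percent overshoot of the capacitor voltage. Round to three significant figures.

%OS ≈ 1.98%

For a series RLC circuit (capacitor voltage as output), ω_n = 1/√(LC) = 1/√(2.10 H · 76.3 µF) = 79.0 rad/s.
ζ = (R/2)·√(C/L) = (259/2)·√(76.3 µF/2.10 H) = 0.781.
%OS = 100·exp(−πζ/√(1−ζ²)) = 1.98%.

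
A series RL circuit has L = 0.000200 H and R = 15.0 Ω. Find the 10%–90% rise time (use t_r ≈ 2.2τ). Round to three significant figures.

t_r ≈ 0.0000293 s

τ = L/R = 0.000200/15.0 = 0.0000133 s.
t_r ≈ 2.2τ = 0.0000293 s.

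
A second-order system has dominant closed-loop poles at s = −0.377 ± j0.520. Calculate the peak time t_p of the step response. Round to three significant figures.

t_p ≈ 6.04 s

t_p = π/ω_d with ω_d = 0.520 (the imaginary part), so t_p = 6.04 s.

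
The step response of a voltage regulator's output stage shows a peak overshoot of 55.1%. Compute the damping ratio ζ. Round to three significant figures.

Inverting the overshoot relation: ζ = |ln 0.551|/√(π² + ln²0.551) = 0.186.

ζ ≈ 0.186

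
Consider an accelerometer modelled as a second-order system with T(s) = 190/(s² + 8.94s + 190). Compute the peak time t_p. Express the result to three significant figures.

Comparing the denominator to s² + 2ζω_n s + ω_n²: ω_n = √190 = 13.8 rad/s, and 2ζω_n = 8.94 so ζ = 8.94/(2·13.8) = 0.324.
ω_d = 13.8·√(1 − 0.324²) = 13.0 rad/s. Then t_p = π/ω_d = 0.241 s.

t_p ≈ 0.241 s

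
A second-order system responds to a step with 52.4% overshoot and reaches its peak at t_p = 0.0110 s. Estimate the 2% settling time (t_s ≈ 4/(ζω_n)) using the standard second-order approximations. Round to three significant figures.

ζ from %OS: ζ = |ln 0.524|/√(π²+ln²0.524) = 0.201.
t_p = π/ω_d ⇒ ω_d = 286 rad/s; then ω_n = ω_d/√(1−ζ²) = 292 rad/s.
t_s ≈ 4/(ζω_n) = 4/(0.201·292) = 0.0681 s.

t_s ≈ 0.0681 s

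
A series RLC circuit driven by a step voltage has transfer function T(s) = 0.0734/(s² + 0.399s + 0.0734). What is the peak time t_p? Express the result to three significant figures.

t_p ≈ 17.1 s

ω_n = √0.0734 = 0.271 rad/s; ζ = 0.399/(2·0.271) = 0.736.
ω_d = 0.271·√(1 − 0.736²) = 0.183 rad/s. Then t_p = π/ω_d = 17.1 s.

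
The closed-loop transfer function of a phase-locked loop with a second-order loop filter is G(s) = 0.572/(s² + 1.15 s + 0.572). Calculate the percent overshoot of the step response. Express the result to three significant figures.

Comparing the denominator to s² + 2ζω_n s + ω_n²: ω_n = √0.572 = 0.756 rad/s, and 2ζω_n = 1.15 so ζ = 1.15/(2·0.756) = 0.760.
%OS = 100·exp(−πζ/√(1−ζ²)) = 2.53%.

%OS ≈ 2.53%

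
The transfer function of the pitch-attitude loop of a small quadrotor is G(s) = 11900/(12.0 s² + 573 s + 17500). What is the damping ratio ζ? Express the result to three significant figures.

ζ ≈ 0.625

Dividing through by 12.0: denominator becomes s² + 47.75 s + 1458.
So ω_n = √1458 = 38.2 rad/s and ζ = 47.75/(2·38.2) = 0.625.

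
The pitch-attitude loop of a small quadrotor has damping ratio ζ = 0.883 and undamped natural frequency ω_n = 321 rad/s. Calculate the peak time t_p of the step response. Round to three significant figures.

The damped frequency is ω_d = ω_n√(1−ζ²) = 321·√(1−0.780) = 151 rad/s.
Peak time t_p = π/ω_d = π/151 = 0.0209 s.

t_p ≈ 0.0209 s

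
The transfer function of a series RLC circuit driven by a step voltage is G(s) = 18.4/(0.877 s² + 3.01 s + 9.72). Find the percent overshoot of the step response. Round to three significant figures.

Dividing through by 0.877: denominator becomes s² + 3.432 s + 11.08.
So ω_n = √11.08 = 3.33 rad/s and ζ = 3.432/(2·3.33) = 0.515.
%OS = 100·exp(−πζ/√(1−ζ²)) = 15.1%.

%OS ≈ 15.1%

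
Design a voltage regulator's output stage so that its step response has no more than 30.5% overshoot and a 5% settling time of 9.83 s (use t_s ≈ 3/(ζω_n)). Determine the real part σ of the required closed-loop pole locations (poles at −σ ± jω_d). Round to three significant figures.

The settling-time spec alone fixes σ = ζω_n = 3/t_s = 3/9.83 = 0.305.
(Overshoot then fixes ζ = 0.354 and hence ω_d = σ·√(1−ζ²)/ζ = 0.807 rad/s.)

σ ≈ 0.305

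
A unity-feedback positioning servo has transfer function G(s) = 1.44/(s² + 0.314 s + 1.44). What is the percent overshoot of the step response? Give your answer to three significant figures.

%OS ≈ 66.1%

ω_n = √1.44 = 1.20 rad/s; ζ = 0.314/(2·1.20) = 0.131.
%OS = 100 e^{−πζ/√(1−ζ²)} with ζ = 0.131 gives 66.1%.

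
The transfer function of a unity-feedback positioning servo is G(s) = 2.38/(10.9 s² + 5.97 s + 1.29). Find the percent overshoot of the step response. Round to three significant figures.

%OS ≈ 1.61%

Dividing through by 10.9: denominator becomes s² + 0.5477 s + 0.1183.
So ω_n = √0.1183 = 0.344 rad/s and ζ = 0.5477/(2·0.344) = 0.796.
%OS = 100 e^{−πζ/√(1−ζ²)} with ζ = 0.796 gives 1.61%.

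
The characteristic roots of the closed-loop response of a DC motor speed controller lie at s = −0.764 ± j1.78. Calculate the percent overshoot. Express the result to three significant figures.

The poles are at −σ ± jω_d with σ = 0.764 and ω_d = 1.78, so ω_n = √(σ²+ω_d²) = 1.94 rad/s and ζ = σ/ω_n = 0.394.
%OS = 100 e^{−πζ/√(1−ζ²)} with ζ = 0.394 gives 26.0%.

%OS ≈ 26.0%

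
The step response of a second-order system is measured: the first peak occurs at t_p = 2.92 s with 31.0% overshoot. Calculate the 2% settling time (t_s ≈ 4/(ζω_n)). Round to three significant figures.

t_s ≈ 9.97 s

The overshoot fixes ζ = −ln(OS)/√(π²+ln²(OS)) = 0.349.
From t_p = π/ω_d, ω_d = π/2.92 = 1.08 rad/s, so ω_n = ω_d/√(1−ζ²) = 1.15 rad/s.
t_s ≈ 4/(ζω_n) = 4/(0.349·1.15) = 9.97 s.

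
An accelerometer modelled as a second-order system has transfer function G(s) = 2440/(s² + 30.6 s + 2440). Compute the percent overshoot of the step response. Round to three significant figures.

%OS ≈ 35.9%

Comparing the denominator to s² + 2ζω_n s + ω_n²: ω_n = √2440 = 49.4 rad/s, and 2ζω_n = 30.6 so ζ = 30.6/(2·49.4) = 0.310.
Overshoot: exp(−π·0.310/√(1−0.310²)) = 0.359, i.e. 35.9%.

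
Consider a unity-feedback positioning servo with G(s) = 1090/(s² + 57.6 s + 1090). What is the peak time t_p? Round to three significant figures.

t_p ≈ 0.195 s

Comparing the denominator to s² + 2ζω_n s + ω_n²: ω_n = √1090 = 33.0 rad/s, and 2ζω_n = 57.6 so ζ = 57.6/(2·33.0) = 0.872.
ω_d = 33.0·√(1 − 0.872²) = 16.1 rad/s. Then t_p = π/ω_d = 0.195 s.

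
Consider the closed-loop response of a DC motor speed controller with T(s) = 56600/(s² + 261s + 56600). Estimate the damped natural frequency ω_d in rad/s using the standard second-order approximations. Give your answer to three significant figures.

ω_d ≈ 199 rad/s

ω_n = √56600 = 238 rad/s; ζ = 261/(2·238) = 0.549.
ω_d = ω_n√(1−ζ²) = 199 rad/s.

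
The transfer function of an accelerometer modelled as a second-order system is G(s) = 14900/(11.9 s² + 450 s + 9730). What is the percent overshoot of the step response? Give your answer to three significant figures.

Dividing through by 11.9: denominator becomes s² + 37.82 s + 817.6.
So ω_n = √817.6 = 28.6 rad/s and ζ = 37.82/(2·28.6) = 0.661.
%OS = 100·exp(−πζ/√(1−ζ²)) = 6.27%.

%OS ≈ 6.27%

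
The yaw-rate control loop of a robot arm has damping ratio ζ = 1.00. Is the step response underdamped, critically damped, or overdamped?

Since ζ = 1, the system is critically damped.

critically damped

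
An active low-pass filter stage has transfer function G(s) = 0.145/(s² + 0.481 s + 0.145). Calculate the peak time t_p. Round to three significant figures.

Matching coefficients with s² + 2ζω_n s + ω_n² gives ω_n² = 0.145 ⇒ ω_n = 0.381 rad/s, and ζ = 0.481/(2ω_n) = 0.632.
The damped frequency ω_d = ω_n√(1−ζ²) = 0.295 rad/s. Then t_p = π/ω_d = 10.6 s.

t_p ≈ 10.6 s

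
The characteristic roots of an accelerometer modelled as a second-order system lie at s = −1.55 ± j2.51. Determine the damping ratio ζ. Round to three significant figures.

ζ ≈ 0.525

With σ = 1.55, ω_d = 2.51: ω_n = √(σ²+ω_d²) = 2.95 rad/s, ζ = σ/ω_n = 0.525.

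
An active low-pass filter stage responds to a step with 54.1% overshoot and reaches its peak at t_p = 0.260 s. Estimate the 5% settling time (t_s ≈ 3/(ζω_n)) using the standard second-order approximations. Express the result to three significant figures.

From the overshoot, ζ = −ln(OS)/√(π²+ln²(OS)) = 0.192.
From t_p = π/ω_d, ω_d = π/0.260 = 12.1 rad/s, so ω_n = ω_d/√(1−ζ²) = 12.3 rad/s.
t_s ≈ 3/(ζω_n) = 3/(0.192·12.3) = 1.27 s.

t_s ≈ 1.27 s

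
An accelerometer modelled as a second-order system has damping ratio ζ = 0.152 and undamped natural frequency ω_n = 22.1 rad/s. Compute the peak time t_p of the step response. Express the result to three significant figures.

The damped frequency is ω_d = ω_n√(1−ζ²) = 22.1·√(1−0.0231) = 21.8 rad/s.
Peak time t_p = π/ω_d = π/21.8 = 0.144 s.

t_p ≈ 0.144 s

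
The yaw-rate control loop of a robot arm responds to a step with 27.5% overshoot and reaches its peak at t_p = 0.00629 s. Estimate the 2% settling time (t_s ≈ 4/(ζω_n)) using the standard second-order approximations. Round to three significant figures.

ζ from %OS: ζ = |ln 0.275|/√(π²+ln²0.275) = 0.380.
From t_p = π/ω_d, ω_d = π/0.00629 = 499 rad/s, so ω_n = ω_d/√(1−ζ²) = 540 rad/s.
t_s ≈ 4/(ζω_n) = 4/(0.380·540) = 0.0195 s.

t_s ≈ 0.0195 s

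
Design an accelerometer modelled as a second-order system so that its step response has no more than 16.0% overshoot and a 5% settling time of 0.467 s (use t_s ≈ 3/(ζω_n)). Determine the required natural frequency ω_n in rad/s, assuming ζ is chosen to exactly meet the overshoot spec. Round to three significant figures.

ω_n ≈ 12.7 rad/s

From %OS = 100·exp(−πζ/√(1−ζ²)), invert to get ζ = −ln(OS)/√(π² + ln²(OS)) with OS = 0.160.
−ln 0.160 = 1.833, so ζ = 1.833/√(π² + 3.358) = 0.504.
Then ω_n = 3/(ζ t_s) = 3/(0.504 × 0.467) = 12.7 rad/s.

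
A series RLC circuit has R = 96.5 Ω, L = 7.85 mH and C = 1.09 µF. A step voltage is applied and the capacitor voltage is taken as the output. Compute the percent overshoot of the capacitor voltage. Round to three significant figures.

%OS ≈ 11.4%

For a series RLC circuit (capacitor voltage as output), ω_n = 1/√(LC) = 1/√(7.85 mH · 1.09 µF) = 10800 rad/s.
ζ = (R/2)·√(C/L) = (96.5/2)·√(1.09 µF/7.85 mH) = 0.569.
%OS = 100 e^{−πζ/√(1−ζ²)} with ζ = 0.569 gives 11.4%.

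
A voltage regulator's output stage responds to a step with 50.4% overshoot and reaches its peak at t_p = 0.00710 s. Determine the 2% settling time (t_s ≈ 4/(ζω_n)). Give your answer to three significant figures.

t_s ≈ 0.0414 s

ζ from %OS: ζ = |ln 0.504|/√(π²+ln²0.504) = 0.213.
From t_p = π/ω_d, ω_d = π/0.00710 = 442 rad/s, so ω_n = ω_d/√(1−ζ²) = 453 rad/s.
t_s ≈ 4/(ζω_n) = 4/(0.213·453) = 0.0414 s.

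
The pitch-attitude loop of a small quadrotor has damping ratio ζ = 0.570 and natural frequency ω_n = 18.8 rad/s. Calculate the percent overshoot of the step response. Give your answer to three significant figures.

%OS ≈ 11.3%

For an underdamped second-order system, %OS = 100·exp(−πζ/√(1−ζ²)).
πζ/√(1−ζ²) = π·0.570/√(1−0.325) = 2.179, so %OS = 100·e^(−2.179) = 11.3%.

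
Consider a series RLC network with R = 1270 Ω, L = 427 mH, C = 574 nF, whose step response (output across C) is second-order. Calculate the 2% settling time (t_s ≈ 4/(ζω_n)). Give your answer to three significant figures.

For a series RLC circuit (capacitor voltage as output), ω_n = 1/√(LC) = 1/√(427 mH · 574 nF) = 2020 rad/s.
ζ = (R/2)·√(C/L) = (1270/2)·√(574 nF/427 mH) = 0.736.
t_s ≈ 4/(ζω_n) = 0.00269 s.

t_s ≈ 0.00269 s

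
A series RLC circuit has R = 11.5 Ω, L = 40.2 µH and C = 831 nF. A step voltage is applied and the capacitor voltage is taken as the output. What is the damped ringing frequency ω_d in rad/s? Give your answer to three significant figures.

ω_d ≈ 97300 rad/s

For a series RLC circuit (capacitor voltage as output), ω_n = 1/√(LC) = 1/√(40.2 µH · 831 nF) = 173000 rad/s.
ζ = (R/2)·√(C/L) = (11.5/2)·√(831 nF/40.2 µH) = 0.827.
ω_d = ω_n√(1−ζ²) = 97300 rad/s.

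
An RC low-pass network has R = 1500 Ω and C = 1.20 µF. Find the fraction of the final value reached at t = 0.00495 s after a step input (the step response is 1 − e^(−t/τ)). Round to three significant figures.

τ = RC = 1500 × 1.20 µF = 0.00180 s.
y(t)/y_∞ = 1 − e^(−t/τ) = 1 − e^(−0.00495/0.00180) = 1 − e^(−2.75) = 0.936.

y/y_∞ ≈ 0.936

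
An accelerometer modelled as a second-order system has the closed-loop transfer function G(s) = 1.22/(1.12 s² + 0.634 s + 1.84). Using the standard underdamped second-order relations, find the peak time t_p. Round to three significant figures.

Dividing through by 1.12: denominator becomes s² + 0.5661 s + 1.643.
So ω_n = √1.643 = 1.28 rad/s and ζ = 0.5661/(2·1.28) = 0.221.
ω_d = 1.28·√(1 − 0.221²) = 1.25 rad/s. t_p = π/ω_d = 2.51 s.

t_p ≈ 2.51 s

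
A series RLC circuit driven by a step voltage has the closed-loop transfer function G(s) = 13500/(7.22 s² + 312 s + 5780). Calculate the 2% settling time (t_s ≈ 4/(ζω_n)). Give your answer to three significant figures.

t_s ≈ 0.185 s

Dividing through by 7.22: denominator becomes s² + 43.21 s + 800.6.
So ω_n = √800.6 = 28.3 rad/s and ζ = 43.21/(2·28.3) = 0.764.
t_s ≈ 4/(ζω_n) = 0.185 s.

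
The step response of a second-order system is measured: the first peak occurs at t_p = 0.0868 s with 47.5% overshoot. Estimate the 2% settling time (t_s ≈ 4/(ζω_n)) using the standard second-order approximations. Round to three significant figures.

t_s ≈ 0.466 s

From the overshoot, ζ = −ln(OS)/√(π²+ln²(OS)) = 0.231.
t_p = π/ω_d ⇒ ω_d = 36.2 rad/s; then ω_n = ω_d/√(1−ζ²) = 37.2 rad/s.
t_s ≈ 4/(ζω_n) = 4/(0.231·37.2) = 0.466 s.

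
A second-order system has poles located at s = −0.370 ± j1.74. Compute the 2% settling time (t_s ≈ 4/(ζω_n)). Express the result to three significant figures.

t_s ≈ 10.8 s

For poles at −σ ± jω_d, ζω_n = σ = 0.370, so t_s ≈ 4/σ = 10.8 s.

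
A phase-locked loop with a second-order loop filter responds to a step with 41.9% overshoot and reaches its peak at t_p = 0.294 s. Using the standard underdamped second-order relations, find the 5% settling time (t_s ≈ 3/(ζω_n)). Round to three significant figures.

t_s ≈ 1.01 s

From the overshoot, ζ = −ln(OS)/√(π²+ln²(OS)) = 0.267.
From t_p = π/ω_d, ω_d = π/0.294 = 10.7 rad/s, so ω_n = ω_d/√(1−ζ²) = 11.1 rad/s.
t_s ≈ 3/(ζω_n) = 3/(0.267·11.1) = 1.01 s.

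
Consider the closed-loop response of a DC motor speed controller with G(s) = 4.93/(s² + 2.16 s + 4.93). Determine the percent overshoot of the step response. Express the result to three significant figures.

Matching coefficients with s² + 2ζω_n s + ω_n² gives ω_n² = 4.93 ⇒ ω_n = 2.22 rad/s, and ζ = 2.16/(2ω_n) = 0.486.
Overshoot: exp(−π·0.486/√(1−0.486²)) = 0.174, i.e. 17.4%.

%OS ≈ 17.4%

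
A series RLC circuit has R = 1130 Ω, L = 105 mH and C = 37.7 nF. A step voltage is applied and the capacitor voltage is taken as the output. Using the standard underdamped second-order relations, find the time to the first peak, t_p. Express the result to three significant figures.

t_p ≈ 0.000210 s

For a series RLC circuit (capacitor voltage as output), ω_n = 1/√(LC) = 1/√(105 mH · 37.7 nF) = 15900 rad/s.
ζ = (R/2)·√(C/L) = (1130/2)·√(37.7 nF/105 mH) = 0.339.
The damped frequency ω_d = ω_n√(1−ζ²) = 15000 rad/s. t_p = π/ω_d = 0.000210 s.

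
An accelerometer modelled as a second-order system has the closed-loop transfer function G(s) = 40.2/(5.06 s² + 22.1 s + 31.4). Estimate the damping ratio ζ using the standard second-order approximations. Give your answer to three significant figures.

Dividing through by 5.06: denominator becomes s² + 4.368 s + 6.206.
So ω_n = √6.206 = 2.49 rad/s and ζ = 4.368/(2·2.49) = 0.877.

ζ ≈ 0.877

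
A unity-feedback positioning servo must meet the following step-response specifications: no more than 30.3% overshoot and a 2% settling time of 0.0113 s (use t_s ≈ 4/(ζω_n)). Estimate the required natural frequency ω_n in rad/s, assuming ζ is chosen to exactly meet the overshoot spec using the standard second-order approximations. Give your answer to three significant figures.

ω_n ≈ 996 rad/s

From %OS = 100·exp(−πζ/√(1−ζ²)), invert to get ζ = −ln(OS)/√(π² + ln²(OS)) with OS = 0.303.
−ln 0.303 = 1.194, so ζ = 1.194/√(π² + 1.426) = 0.355.
Then ω_n = 4/(ζ t_s) = 4/(0.355 × 0.0113) = 996 rad/s.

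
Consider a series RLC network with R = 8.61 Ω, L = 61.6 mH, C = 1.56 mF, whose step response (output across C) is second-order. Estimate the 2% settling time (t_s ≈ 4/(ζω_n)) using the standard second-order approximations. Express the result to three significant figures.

t_s ≈ 0.0572 s

For a series RLC circuit (capacitor voltage as output), ω_n = 1/√(LC) = 1/√(61.6 mH · 1.56 mF) = 102 rad/s.
ζ = (R/2)·√(C/L) = (8.61/2)·√(1.56 mF/61.6 mH) = 0.685.
t_s ≈ 4/(ζω_n) = 0.0572 s.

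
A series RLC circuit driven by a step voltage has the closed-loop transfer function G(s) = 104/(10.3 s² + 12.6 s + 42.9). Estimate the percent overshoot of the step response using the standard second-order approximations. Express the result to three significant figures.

%OS ≈ 37.3%

Dividing through by 10.3: denominator becomes s² + 1.223 s + 4.165.
So ω_n = √4.165 = 2.04 rad/s and ζ = 1.223/(2·2.04) = 0.300.
%OS = 100·exp(−πζ/√(1−ζ²)) = 37.3%.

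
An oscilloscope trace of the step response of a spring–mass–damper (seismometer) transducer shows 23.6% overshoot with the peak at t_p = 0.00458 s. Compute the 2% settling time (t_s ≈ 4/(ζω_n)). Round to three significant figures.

From the overshoot, ζ = −ln(OS)/√(π²+ln²(OS)) = 0.418.
From t_p = π/ω_d, ω_d = π/0.00458 = 686 rad/s, so ω_n = ω_d/√(1−ζ²) = 755 rad/s.
t_s ≈ 4/(ζω_n) = 4/(0.418·755) = 0.0127 s.

t_s ≈ 0.0127 s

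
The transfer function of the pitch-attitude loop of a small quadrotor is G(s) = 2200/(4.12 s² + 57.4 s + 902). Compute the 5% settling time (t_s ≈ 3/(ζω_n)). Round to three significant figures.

Dividing through by 4.12: denominator becomes s² + 13.93 s + 218.9.
So ω_n = √218.9 = 14.8 rad/s and ζ = 13.93/(2·14.8) = 0.471.
t_s ≈ 3/(ζω_n) = 0.431 s.

t_s ≈ 0.431 s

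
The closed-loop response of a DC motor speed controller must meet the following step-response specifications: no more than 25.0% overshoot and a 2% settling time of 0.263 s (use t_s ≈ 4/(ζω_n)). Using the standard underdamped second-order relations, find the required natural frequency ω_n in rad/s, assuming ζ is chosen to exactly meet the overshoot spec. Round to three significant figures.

Inverting the overshoot relation: ζ = |ln 0.250|/√(π² + ln²0.250) = 0.404.
From t_s ≈ 4/(ζω_n): ω_n = 4/(ζ·t_s) = 4/(0.404·0.263) = 37.7 rad/s.

ω_n ≈ 37.7 rad/s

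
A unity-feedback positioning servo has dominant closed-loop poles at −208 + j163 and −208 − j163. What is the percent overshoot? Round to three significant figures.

%OS ≈ 1.82%

The poles are at −σ ± jω_d with σ = 208 and ω_d = 163, so ω_n = √(σ²+ω_d²) = 264 rad/s and ζ = σ/ω_n = 0.787.
%OS = 100·exp(−πζ/√(1−ζ²)) = 1.82%.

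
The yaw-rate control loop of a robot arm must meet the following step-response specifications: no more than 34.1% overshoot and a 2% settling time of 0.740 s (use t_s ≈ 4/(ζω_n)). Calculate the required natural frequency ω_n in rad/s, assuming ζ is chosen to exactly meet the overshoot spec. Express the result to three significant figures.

ω_n ≈ 16.7 rad/s

ζ = −ln(OS)/√(π² + (ln OS)²). With OS = 0.341, ln OS = −1.076 and ζ = 1.076/3.321 = 0.324.
From t_s ≈ 4/(ζω_n): ω_n = 4/(ζ·t_s) = 4/(0.324·0.740) = 16.7 rad/s.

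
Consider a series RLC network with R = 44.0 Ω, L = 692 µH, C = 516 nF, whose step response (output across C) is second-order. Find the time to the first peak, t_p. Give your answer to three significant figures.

For a series RLC circuit (capacitor voltage as output), ω_n = 1/√(LC) = 1/√(692 µH · 516 nF) = 52900 rad/s.
ζ = (R/2)·√(C/L) = (44.0/2)·√(516 nF/692 µH) = 0.601.
The damped frequency ω_d = ω_n√(1−ζ²) = 42300 rad/s. t_p = π/ω_d = 0.0000743 s.

t_p ≈ 0.0000743 s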